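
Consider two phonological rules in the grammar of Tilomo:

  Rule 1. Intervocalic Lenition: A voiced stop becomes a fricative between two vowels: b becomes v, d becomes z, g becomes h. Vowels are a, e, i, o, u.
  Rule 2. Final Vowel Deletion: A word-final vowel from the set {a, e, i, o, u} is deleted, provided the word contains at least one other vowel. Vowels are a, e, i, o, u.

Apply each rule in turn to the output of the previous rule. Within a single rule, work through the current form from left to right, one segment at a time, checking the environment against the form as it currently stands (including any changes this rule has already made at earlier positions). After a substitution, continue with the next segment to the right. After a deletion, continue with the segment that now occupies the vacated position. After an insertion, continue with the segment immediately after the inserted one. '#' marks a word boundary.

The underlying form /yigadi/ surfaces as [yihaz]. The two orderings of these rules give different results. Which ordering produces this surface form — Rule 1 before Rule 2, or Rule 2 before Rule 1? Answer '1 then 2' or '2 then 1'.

Order 1 then 2:
  1 Intervocalic Lenition: [yigadi] → [yihazi]
  2 Final Vowel Deletion: [yihazi] → [yihaz]
  result: [yihaz]
Order 2 then 1:
  2 Final Vowel Deletion: [yigadi] → [yigad]
  1 Intervocalic Lenition: [yigad] → [yihad]
  result: [yihad]

1 then 2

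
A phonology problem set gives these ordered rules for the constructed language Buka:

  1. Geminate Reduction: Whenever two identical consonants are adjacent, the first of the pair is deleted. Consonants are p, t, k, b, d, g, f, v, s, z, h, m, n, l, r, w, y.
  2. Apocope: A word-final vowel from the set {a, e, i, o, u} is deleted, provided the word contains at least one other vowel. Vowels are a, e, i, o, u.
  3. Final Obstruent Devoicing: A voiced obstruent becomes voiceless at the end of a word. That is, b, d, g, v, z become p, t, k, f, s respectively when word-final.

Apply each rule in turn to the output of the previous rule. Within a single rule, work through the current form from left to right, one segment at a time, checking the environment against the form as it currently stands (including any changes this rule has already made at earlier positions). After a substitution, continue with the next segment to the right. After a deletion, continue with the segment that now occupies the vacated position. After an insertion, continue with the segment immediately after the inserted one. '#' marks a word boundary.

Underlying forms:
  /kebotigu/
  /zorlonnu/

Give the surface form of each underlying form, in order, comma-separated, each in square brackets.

/kebotigu/:
  1 Geminate Reduction: no change — [kebotigu]
  2 Apocope: [kebotigu] → [kebotig]
  3 Final Obstruent Devoicing: [kebotig] → [kebotik]
/zorlonnu/:
  1 Geminate Reduction: [zorlonnu] → [zorlonu]
  2 Apocope: [zorlonu] → [zorlon]
  3 Final Obstruent Devoicing: no change — [zorlon]

[kebotik], [zorlon]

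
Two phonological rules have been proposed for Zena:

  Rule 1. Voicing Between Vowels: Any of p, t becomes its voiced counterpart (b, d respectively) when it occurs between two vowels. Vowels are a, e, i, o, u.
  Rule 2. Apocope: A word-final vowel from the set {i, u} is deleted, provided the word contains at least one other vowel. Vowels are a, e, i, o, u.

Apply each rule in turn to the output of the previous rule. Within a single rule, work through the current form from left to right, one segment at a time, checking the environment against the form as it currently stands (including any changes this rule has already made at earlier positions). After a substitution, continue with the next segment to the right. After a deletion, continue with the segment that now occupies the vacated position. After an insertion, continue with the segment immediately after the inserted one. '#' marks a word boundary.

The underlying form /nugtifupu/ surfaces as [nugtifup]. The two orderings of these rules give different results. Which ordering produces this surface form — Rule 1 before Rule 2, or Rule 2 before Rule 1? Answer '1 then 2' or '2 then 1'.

Order 1 then 2:
  1 Voicing Between Vowels: [nugtifupu] → [nugtifubu]
  2 Apocope: [nugtifubu] → [nugtifub]
  result: [nugtifub]
Order 2 then 1:
  2 Apocope: [nugtifupu] → [nugtifup]
  1 Voicing Between Vowels: no change — [nugtifup]
  result: [nugtifup]

2 then 1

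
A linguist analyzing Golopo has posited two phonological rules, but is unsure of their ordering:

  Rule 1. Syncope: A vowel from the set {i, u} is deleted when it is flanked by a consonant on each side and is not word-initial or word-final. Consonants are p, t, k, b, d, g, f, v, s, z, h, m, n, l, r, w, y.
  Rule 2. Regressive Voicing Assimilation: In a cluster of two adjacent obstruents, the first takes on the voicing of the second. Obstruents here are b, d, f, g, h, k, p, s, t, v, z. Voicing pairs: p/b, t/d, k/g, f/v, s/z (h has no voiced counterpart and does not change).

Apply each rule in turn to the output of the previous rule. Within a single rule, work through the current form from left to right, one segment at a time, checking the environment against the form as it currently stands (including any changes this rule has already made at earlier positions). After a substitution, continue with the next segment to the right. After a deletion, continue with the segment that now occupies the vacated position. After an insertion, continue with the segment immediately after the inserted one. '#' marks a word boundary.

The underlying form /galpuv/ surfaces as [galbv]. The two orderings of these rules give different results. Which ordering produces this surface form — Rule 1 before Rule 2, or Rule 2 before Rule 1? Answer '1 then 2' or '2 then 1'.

Order 1 then 2:
  1 Syncope: [galpuv] → [galpv]
  2 Regressive Voicing Assimilation: [galpv] → [galbv]
  result: [galbv]
Order 2 then 1:
  2 Regressive Voicing Assimilation: no change — [galpuv]
  1 Syncope: [galpuv] → [galpv]
  result: [galpv]

1 then 2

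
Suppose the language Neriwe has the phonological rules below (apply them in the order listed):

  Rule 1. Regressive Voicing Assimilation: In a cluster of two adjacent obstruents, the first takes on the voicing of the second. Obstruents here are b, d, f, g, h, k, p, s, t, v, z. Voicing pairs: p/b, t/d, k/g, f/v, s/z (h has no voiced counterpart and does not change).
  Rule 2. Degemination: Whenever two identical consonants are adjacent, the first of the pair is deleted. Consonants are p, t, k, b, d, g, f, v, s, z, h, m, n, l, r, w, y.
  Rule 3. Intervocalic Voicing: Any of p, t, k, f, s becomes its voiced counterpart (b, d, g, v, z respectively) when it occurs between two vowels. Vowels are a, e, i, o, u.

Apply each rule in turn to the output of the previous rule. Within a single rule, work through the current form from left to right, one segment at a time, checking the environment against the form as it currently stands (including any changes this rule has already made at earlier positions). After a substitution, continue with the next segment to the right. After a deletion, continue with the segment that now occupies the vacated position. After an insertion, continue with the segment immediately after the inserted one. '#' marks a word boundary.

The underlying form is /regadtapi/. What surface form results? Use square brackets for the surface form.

Rule 1 Regressive Voicing Assimilation: [regadtapi] → [regattapi]
Rule 2 Degemination: [regattapi] → [regatapi]
Rule 3 Intervocalic Voicing: [regatapi] → [regadabi]

[regadabi]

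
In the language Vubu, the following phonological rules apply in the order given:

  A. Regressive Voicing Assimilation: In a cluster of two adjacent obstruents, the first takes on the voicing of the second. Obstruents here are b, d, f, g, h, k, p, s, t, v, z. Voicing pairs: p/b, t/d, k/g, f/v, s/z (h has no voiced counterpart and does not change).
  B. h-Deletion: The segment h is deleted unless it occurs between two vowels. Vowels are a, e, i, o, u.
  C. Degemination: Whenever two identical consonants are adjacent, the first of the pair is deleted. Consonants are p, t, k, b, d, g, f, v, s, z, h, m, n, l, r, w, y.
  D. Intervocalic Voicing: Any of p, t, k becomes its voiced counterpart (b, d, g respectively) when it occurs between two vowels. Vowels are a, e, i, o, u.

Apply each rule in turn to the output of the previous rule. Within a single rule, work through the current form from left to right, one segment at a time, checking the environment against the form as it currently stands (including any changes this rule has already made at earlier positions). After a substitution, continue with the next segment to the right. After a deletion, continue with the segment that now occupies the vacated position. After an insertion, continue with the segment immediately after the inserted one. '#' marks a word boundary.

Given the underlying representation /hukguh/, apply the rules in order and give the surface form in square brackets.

A Regressive Voicing Assimilation: [hukguh] → [hugguh]
B h-Deletion: [hugguh] → [uggu]
C Degemination: [uggu] → [ugu]
D Intervocalic Voicing: no change — [ugu]

[ugu]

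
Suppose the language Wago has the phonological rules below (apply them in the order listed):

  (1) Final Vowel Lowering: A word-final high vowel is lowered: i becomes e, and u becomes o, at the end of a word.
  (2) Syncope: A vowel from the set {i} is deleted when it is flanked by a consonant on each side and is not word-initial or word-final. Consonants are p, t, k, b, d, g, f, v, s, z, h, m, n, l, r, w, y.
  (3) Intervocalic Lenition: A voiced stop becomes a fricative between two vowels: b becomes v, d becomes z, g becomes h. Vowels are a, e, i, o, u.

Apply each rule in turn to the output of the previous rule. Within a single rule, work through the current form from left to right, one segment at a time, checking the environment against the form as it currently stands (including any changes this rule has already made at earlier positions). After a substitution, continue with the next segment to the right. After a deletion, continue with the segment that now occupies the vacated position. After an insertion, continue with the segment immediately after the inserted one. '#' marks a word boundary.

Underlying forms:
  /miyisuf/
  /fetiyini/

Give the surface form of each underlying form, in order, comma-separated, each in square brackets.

[mysuf], [fetyne]

/miyisuf/:
  (1) Final Vowel Lowering: no change — [miyisuf]
  (2) Syncope: [miyisuf] → [mysuf]
  (3) Intervocalic Lenition: no change — [mysuf]
/fetiyini/:
  (1) Final Vowel Lowering: [fetiyini] → [fetiyine]
  (2) Syncope: [fetiyine] → [fetyne]
  (3) Intervocalic Lenition: no change — [fetyne]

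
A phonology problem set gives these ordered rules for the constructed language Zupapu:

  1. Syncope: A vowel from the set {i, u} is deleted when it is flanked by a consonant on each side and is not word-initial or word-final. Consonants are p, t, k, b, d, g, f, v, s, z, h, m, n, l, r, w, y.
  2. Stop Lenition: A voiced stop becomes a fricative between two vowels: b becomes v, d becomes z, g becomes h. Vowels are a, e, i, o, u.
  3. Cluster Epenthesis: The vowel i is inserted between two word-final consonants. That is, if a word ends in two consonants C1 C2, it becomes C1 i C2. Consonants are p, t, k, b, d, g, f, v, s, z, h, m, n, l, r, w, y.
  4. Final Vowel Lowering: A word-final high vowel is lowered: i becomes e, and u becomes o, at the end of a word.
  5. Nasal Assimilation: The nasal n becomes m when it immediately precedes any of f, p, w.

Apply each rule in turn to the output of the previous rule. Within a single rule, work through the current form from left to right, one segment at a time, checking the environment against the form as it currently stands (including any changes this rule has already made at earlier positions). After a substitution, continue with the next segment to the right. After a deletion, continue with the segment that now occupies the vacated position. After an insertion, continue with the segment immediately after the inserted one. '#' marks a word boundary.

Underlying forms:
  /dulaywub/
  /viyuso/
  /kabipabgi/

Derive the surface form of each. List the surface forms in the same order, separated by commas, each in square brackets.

[dlaywib], [vyso], [kabpabge]

/dulaywub/:
  1 Syncope: [dulaywub] → [dlaywb]
  2 Stop Lenition: no change — [dlaywb]
  3 Cluster Epenthesis: [dlaywb] → [dlaywib]
  4 Final Vowel Lowering: no change — [dlaywib]
  5 Nasal Assimilation: no change — [dlaywib]
/viyuso/:
  1 Syncope: [viyuso] → [vyso]
  2 Stop Lenition: no change — [vyso]
  3 Cluster Epenthesis: no change — [vyso]
  4 Final Vowel Lowering: no change — [vyso]
  5 Nasal Assimilation: no change — [vyso]
/kabipabgi/:
  1 Syncope: [kabipabgi] → [kabpabgi]
  2 Stop Lenition: no change — [kabpabgi]
  3 Cluster Epenthesis: no change — [kabpabgi]
  4 Final Vowel Lowering: [kabpabgi] → [kabpabge]
  5 Nasal Assimilation: no change — [kabpabge]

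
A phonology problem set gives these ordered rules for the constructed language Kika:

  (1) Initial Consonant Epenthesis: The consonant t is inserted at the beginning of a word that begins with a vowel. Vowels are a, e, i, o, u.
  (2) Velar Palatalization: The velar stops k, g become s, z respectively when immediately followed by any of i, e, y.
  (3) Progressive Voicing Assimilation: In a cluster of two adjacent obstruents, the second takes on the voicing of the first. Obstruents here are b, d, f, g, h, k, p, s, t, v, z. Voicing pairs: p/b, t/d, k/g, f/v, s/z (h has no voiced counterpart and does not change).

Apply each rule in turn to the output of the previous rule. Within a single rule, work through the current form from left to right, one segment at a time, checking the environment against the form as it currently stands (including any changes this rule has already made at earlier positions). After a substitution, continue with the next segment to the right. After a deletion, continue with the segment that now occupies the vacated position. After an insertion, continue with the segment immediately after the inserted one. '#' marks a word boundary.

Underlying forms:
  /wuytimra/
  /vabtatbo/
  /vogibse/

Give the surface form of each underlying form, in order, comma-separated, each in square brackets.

/wuytimra/:
  (1) Initial Consonant Epenthesis: no change — [wuytimra]
  (2) Velar Palatalization: no change — [wuytimra]
  (3) Progressive Voicing Assimilation: no change — [wuytimra]
/vabtatbo/:
  (1) Initial Consonant Epenthesis: no change — [vabtatbo]
  (2) Velar Palatalization: no change — [vabtatbo]
  (3) Progressive Voicing Assimilation: [vabtatbo] → [vabdatpo]
/vogibse/:
  (1) Initial Consonant Epenthesis: no change — [vogibse]
  (2) Velar Palatalization: [vogibse] → [vozibse]
  (3) Progressive Voicing Assimilation: [vozibse] → [vozibze]

[wuytimra], [vabdatpo], [vozibze]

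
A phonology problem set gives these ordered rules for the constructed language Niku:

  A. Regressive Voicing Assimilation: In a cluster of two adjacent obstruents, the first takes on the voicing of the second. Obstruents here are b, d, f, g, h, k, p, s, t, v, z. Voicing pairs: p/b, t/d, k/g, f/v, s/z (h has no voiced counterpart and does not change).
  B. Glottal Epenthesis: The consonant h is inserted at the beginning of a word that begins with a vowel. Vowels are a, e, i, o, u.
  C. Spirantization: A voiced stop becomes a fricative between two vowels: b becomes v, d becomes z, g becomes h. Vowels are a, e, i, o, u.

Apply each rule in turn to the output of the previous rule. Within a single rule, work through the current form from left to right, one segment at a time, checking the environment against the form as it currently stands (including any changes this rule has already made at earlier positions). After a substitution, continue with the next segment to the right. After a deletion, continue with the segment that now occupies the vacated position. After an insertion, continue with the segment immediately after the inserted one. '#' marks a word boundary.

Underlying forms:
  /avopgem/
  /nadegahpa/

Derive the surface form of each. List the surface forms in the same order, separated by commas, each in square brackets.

[havobgem], [nazehahpa]

/avopgem/:
  A Regressive Voicing Assimilation: [avopgem] → [avobgem]
  B Glottal Epenthesis: [avobgem] → [havobgem]
  C Spirantization: no change — [havobgem]
/nadegahpa/:
  A Regressive Voicing Assimilation: no change — [nadegahpa]
  B Glottal Epenthesis: no change — [nadegahpa]
  C Spirantization: [nadegahpa] → [nazehahpa]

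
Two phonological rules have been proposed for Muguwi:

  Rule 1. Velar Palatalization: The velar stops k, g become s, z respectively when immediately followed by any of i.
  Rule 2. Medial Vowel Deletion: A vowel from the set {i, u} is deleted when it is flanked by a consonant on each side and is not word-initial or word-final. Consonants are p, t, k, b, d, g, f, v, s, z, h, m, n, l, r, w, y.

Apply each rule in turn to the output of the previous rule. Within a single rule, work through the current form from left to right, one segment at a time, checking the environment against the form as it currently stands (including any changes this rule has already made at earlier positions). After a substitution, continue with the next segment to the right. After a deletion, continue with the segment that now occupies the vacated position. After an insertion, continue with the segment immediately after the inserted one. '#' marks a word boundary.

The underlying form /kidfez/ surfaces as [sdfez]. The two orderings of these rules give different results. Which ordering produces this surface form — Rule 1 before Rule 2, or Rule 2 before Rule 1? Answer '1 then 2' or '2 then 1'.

Order 1 then 2:
  1 Velar Palatalization: [kidfez] → [sidfez]
  2 Medial Vowel Deletion: [sidfez] → [sdfez]
  result: [sdfez]
Order 2 then 1:
  2 Medial Vowel Deletion: [kidfez] → [kdfez]
  1 Velar Palatalization: no change — [kdfez]
  result: [kdfez]

1 then 2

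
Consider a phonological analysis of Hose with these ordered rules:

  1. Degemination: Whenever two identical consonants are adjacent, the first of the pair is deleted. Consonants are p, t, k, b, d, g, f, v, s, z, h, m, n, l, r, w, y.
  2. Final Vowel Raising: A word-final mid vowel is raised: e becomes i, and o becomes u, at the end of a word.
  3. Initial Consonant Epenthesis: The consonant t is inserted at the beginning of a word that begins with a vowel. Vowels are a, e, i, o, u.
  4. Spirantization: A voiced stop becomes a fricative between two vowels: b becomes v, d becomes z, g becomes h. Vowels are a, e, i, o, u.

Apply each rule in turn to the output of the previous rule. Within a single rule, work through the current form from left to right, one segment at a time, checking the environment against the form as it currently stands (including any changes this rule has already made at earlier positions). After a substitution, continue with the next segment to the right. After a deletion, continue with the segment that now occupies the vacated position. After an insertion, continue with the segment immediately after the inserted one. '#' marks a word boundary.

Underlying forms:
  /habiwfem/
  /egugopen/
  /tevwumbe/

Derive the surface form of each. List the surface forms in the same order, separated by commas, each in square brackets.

[haviwfem], [tehuhopen], [tevwumbi]

/habiwfem/:
  1 Degemination: no change — [habiwfem]
  2 Final Vowel Raising: no change — [habiwfem]
  3 Initial Consonant Epenthesis: no change — [habiwfem]
  4 Spirantization: [habiwfem] → [haviwfem]
/egugopen/:
  1 Degemination: no change — [egugopen]
  2 Final Vowel Raising: no change — [egugopen]
  3 Initial Consonant Epenthesis: [egugopen] → [tegugopen]
  4 Spirantization: [tegugopen] → [tehuhopen]
/tevwumbe/:
  1 Degemination: no change — [tevwumbe]
  2 Final Vowel Raising: [tevwumbe] → [tevwumbi]
  3 Initial Consonant Epenthesis: no change — [tevwumbi]
  4 Spirantization: no change — [tevwumbi]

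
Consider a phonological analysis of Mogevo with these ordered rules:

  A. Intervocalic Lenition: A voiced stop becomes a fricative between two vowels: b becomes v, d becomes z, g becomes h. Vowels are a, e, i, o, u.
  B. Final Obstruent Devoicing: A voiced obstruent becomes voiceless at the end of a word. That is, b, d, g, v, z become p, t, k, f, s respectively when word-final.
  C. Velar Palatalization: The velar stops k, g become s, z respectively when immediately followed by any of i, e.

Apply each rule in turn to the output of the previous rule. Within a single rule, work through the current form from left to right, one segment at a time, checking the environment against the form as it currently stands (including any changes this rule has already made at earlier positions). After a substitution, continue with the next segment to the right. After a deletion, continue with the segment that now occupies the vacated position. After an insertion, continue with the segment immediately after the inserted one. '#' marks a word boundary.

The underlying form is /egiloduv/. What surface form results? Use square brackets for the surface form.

A Intervocalic Lenition: [egiloduv] → [ehilozuv]
B Final Obstruent Devoicing: [ehilozuv] → [ehilozuf]
C Velar Palatalization: no change — [ehilozuf]

[ehilozuf]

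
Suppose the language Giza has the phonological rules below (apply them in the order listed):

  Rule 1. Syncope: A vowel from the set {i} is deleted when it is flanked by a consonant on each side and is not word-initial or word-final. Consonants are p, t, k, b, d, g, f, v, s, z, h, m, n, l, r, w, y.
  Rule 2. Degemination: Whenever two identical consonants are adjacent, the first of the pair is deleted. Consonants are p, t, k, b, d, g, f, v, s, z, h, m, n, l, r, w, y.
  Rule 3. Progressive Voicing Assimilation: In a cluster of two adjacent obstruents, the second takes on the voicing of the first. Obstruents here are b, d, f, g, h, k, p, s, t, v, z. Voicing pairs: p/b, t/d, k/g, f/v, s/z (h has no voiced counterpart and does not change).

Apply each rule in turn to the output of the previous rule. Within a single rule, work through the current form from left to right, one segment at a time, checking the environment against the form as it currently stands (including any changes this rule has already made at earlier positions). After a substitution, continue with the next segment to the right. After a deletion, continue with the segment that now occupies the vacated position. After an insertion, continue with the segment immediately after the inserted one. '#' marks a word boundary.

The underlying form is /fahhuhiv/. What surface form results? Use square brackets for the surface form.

[fahuhf]

Rule 1 Syncope: [fahhuhiv] → [fahhuhv]
Rule 2 Degemination: [fahhuhv] → [fahuhv]
Rule 3 Progressive Voicing Assimilation: [fahuhv] → [fahuhf]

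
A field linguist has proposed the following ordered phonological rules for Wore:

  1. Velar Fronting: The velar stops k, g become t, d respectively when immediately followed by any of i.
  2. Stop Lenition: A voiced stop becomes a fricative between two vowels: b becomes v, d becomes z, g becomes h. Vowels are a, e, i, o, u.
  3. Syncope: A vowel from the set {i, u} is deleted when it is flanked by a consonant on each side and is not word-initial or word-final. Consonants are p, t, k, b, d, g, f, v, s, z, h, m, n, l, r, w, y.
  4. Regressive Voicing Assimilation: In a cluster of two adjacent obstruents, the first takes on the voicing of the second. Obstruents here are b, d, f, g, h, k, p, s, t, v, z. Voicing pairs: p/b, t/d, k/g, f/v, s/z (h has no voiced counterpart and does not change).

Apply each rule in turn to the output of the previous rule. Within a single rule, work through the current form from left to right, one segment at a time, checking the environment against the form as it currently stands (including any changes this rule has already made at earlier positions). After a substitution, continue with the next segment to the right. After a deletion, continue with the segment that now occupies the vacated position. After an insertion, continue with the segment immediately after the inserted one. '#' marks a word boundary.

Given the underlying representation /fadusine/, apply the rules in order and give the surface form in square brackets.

[fassne]

1 Velar Fronting: no change — [fadusine]
2 Stop Lenition: [fadusine] → [fazusine]
3 Syncope: [fazusine] → [fazsne]
4 Regressive Voicing Assimilation: [fazsne] → [fassne]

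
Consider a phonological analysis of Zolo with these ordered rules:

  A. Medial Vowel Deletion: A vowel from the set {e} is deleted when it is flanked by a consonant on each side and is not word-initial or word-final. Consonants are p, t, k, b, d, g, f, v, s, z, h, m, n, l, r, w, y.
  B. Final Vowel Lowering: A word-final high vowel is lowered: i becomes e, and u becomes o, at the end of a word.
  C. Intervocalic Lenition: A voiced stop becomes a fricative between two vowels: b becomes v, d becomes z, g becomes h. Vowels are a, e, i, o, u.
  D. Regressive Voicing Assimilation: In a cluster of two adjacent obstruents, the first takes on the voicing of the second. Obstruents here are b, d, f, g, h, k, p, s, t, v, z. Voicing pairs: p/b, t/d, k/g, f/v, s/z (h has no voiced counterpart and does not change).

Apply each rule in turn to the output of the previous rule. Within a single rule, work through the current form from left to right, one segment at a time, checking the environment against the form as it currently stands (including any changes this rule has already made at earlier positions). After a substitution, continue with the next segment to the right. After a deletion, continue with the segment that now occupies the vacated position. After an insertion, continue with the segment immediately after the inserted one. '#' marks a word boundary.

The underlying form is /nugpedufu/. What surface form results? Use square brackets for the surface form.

A Medial Vowel Deletion: [nugpedufu] → [nugpdufu]
B Final Vowel Lowering: [nugpdufu] → [nugpdufo]
C Intervocalic Lenition: no change — [nugpdufo]
D Regressive Voicing Assimilation: [nugpdufo] → [nukbdufo]

[nukbdufo]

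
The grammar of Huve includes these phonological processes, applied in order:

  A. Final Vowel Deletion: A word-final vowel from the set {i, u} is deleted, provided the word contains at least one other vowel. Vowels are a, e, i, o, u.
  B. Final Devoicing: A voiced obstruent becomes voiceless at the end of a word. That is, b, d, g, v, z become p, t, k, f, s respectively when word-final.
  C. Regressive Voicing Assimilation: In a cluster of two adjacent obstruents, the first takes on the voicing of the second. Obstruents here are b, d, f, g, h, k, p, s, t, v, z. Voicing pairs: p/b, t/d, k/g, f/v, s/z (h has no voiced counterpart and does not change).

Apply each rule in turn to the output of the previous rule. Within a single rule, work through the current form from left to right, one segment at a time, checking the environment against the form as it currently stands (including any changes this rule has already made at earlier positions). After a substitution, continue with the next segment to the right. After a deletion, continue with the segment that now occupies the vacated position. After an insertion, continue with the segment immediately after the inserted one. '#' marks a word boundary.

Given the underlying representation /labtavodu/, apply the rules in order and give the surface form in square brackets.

A Final Vowel Deletion: [labtavodu] → [labtavod]
B Final Devoicing: [labtavod] → [labtavot]
C Regressive Voicing Assimilation: [labtavot] → [laptavot]

[laptavot]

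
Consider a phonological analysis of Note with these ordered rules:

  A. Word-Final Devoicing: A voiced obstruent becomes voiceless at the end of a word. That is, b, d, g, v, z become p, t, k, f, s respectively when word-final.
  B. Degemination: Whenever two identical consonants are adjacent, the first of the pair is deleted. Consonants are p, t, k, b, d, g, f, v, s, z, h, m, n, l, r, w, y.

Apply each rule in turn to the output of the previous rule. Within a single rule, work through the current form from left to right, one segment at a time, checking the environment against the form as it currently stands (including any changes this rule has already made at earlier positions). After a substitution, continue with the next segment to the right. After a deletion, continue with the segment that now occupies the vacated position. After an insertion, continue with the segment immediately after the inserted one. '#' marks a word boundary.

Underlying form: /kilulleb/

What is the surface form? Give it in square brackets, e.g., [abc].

A Word-Final Devoicing: [kilulleb] → [kilullep]
B Degemination: [kilullep] → [kilulep]

[kilulep]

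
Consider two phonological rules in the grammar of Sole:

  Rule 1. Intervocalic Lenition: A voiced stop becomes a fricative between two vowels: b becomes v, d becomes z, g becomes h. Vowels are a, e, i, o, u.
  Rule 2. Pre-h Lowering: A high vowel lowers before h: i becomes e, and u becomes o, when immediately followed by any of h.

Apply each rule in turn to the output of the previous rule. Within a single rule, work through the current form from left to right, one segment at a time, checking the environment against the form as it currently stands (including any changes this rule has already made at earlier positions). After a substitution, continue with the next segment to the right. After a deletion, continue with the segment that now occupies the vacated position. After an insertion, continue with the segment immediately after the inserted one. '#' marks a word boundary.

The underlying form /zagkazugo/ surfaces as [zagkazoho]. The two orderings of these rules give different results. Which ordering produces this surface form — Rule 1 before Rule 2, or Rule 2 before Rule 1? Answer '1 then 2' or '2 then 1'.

1 then 2

Order 1 then 2:
  1 Intervocalic Lenition: [zagkazugo] → [zagkazuho]
  2 Pre-h Lowering: [zagkazuho] → [zagkazoho]
  result: [zagkazoho]
Order 2 then 1:
  2 Pre-h Lowering: no change — [zagkazugo]
  1 Intervocalic Lenition: [zagkazugo] → [zagkazuho]
  result: [zagkazuho]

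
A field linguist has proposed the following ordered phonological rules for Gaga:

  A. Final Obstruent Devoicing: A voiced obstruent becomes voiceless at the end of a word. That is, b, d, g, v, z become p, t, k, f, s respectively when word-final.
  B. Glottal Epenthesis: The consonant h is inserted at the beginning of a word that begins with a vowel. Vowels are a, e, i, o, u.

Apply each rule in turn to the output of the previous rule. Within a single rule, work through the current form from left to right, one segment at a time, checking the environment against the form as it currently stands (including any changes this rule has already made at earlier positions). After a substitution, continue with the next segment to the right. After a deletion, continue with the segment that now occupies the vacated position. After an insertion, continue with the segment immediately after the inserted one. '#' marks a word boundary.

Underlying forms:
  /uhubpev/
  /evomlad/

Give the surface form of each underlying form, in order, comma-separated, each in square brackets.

/uhubpev/:
  A Final Obstruent Devoicing: [uhubpev] → [uhubpef]
  B Glottal Epenthesis: [uhubpef] → [huhubpef]
/evomlad/:
  A Final Obstruent Devoicing: [evomlad] → [evomlat]
  B Glottal Epenthesis: [evomlat] → [hevomlat]

[huhubpef], [hevomlat]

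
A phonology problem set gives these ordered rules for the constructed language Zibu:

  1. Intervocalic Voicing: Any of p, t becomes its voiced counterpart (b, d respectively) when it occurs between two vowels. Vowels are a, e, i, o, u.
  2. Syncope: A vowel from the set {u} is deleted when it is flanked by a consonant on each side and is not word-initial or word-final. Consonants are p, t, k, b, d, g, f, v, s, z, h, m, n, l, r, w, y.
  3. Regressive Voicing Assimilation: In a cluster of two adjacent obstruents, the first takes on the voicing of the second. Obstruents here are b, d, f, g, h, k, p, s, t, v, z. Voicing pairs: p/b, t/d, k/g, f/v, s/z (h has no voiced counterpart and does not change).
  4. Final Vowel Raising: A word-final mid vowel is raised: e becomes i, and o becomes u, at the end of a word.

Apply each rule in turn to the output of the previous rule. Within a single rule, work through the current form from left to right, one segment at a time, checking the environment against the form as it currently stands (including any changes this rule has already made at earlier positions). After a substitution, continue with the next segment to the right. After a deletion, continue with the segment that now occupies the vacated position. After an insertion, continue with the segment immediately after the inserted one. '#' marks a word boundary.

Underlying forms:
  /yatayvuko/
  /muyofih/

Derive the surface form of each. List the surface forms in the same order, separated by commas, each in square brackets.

/yatayvuko/:
  1 Intervocalic Voicing: [yatayvuko] → [yadayvuko]
  2 Syncope: [yadayvuko] → [yadayvko]
  3 Regressive Voicing Assimilation: [yadayvko] → [yadayfko]
  4 Final Vowel Raising: [yadayfko] → [yadayfku]
/muyofih/:
  1 Intervocalic Voicing: no change — [muyofih]
  2 Syncope: [muyofih] → [myofih]
  3 Regressive Voicing Assimilation: no change — [myofih]
  4 Final Vowel Raising: no change — [myofih]

[yadayfku], [myofih]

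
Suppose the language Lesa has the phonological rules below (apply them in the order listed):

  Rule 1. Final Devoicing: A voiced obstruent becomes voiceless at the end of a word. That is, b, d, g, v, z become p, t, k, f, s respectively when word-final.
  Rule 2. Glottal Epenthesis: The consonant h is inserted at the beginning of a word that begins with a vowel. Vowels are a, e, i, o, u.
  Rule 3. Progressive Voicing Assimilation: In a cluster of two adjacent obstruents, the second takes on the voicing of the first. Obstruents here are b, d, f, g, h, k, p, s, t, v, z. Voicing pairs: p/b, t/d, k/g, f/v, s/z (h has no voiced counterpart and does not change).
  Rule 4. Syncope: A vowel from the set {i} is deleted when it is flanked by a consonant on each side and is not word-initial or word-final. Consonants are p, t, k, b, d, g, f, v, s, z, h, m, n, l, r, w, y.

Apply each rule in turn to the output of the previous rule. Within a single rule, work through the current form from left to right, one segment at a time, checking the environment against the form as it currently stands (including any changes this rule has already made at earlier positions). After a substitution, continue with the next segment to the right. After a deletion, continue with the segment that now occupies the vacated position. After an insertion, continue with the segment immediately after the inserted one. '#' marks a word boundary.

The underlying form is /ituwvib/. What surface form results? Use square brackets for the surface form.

Rule 1 Final Devoicing: [ituwvib] → [ituwvip]
Rule 2 Glottal Epenthesis: [ituwvip] → [hituwvip]
Rule 3 Progressive Voicing Assimilation: no change — [hituwvip]
Rule 4 Syncope: [hituwvip] → [htuwvp]

[htuwvp]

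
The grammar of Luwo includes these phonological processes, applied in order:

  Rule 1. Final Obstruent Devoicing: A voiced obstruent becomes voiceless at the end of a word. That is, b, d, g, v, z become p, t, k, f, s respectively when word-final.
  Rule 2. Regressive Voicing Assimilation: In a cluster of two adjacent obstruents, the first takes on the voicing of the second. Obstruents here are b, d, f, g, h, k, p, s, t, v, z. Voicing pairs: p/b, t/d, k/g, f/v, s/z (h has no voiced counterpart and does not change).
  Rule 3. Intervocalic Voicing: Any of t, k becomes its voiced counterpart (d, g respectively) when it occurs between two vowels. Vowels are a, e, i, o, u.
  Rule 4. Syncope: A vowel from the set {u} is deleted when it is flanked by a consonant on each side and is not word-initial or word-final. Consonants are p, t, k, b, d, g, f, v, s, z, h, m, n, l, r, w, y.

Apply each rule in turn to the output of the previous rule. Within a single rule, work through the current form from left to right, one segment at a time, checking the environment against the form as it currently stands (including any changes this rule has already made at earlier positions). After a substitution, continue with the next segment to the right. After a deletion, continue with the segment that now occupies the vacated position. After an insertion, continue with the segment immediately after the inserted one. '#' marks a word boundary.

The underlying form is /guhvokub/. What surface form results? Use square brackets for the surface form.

[ghvogp]

Rule 1 Final Obstruent Devoicing: [guhvokub] → [guhvokup]
Rule 2 Regressive Voicing Assimilation: no change — [guhvokup]
Rule 3 Intervocalic Voicing: [guhvokup] → [guhvogup]
Rule 4 Syncope: [guhvogup] → [ghvogp]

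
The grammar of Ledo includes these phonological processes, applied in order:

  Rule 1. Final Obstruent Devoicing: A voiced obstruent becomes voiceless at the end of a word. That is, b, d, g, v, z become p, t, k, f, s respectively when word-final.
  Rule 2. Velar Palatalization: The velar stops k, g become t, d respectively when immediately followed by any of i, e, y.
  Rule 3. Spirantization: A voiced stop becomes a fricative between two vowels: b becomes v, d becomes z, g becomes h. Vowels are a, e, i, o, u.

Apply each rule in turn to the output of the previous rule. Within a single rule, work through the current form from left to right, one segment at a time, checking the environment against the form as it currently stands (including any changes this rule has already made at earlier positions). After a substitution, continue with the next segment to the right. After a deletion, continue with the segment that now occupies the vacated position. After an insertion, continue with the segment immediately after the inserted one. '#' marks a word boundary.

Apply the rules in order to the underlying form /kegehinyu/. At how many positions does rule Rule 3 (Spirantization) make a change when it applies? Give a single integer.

1

Rule 1 Final Obstruent Devoicing: no change — [kegehinyu]
Rule 2 Velar Palatalization: [kegehinyu] → [tedehinyu]
Rule 3 Spirantization: [tedehinyu] → [tezehinyu]
Rule Rule 3 changed 1 position(s).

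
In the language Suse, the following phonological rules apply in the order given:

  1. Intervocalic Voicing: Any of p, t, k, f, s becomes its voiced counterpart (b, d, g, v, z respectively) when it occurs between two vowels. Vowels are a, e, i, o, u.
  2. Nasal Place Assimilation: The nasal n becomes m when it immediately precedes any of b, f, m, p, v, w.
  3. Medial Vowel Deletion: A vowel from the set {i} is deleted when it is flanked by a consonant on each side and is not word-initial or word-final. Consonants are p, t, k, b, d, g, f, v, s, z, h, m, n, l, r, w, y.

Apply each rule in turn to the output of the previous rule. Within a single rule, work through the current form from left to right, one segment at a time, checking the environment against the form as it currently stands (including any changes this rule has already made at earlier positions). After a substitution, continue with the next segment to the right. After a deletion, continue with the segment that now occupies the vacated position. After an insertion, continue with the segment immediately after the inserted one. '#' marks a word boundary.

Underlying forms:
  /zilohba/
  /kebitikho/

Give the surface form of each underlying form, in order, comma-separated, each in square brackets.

/zilohba/:
  1 Intervocalic Voicing: no change — [zilohba]
  2 Nasal Place Assimilation: no change — [zilohba]
  3 Medial Vowel Deletion: [zilohba] → [zlohba]
/kebitikho/:
  1 Intervocalic Voicing: [kebitikho] → [kebidikho]
  2 Nasal Place Assimilation: no change — [kebidikho]
  3 Medial Vowel Deletion: [kebidikho] → [kebdkho]

[zlohba], [kebdkho]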